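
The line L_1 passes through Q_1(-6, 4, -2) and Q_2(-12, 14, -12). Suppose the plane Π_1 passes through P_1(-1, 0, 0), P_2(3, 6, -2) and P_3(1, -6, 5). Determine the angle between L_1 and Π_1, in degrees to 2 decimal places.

A direction vector for L_1 is Q_2 − Q_1 = (-6, 10, -10).
P_1P_2 = (4, 6, -2), P_1P_3 = (2, -6, 5); a normal to Π_1 is P_1P_2 × P_1P_3 = (18, -24, -36).
Using P_1: Π_1 has equation 18x - 24y - 36z = -18.
sin θ = |n·v| / (|n||v|) = |12| / (√2196 · √236) = 0.01667.
θ ≈ 0.96°.

0.96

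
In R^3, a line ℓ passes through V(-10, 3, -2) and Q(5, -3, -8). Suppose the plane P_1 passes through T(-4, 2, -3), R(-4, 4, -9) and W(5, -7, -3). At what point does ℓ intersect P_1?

(0, -1, -6)

A direction vector for ℓ is Q − V = (15, -6, -6).
TR = (0, 2, -6), TW = (9, -9, 0); a normal to P_1 is TR × TW = (-54, -54, -18).
Using T: P_1 has equation -54x - 54y - 18z = 162.
Substitute r = (-10, 3, -2) + t(15, -6, -6) into the plane: 414 + (-378)t = 162, so t = 2/3.
Intersection: (-10, 3, -2) + (2/3)·(15, -6, -6) = (0, -1, -6).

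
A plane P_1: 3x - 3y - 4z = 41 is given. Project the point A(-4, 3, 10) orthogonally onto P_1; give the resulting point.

Foot = A − λn with λ = (n·A − d)/|n|² = (-61 − 41)/34 = -3.
Foot = (-4, 3, 10) − (-3)·(3, -3, -4) = (5, -6, -2).

(5, -6, -2)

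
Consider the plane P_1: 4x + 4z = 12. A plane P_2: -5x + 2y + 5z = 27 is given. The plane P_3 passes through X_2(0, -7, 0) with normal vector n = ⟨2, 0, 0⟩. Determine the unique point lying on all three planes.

P_3: n·r = n·X_2 gives 2x = 0.
Solving the 3×3 linear system 4x + 4z = 12, -5x + 2y + 5z = 27, 2x = 0 (e.g. by elimination or Cramer's rule, determinant = -16) gives (0, 6, 3).

(0, 6, 3)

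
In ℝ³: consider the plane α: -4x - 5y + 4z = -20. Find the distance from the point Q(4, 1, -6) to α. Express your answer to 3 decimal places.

n·Q − d = (-4)·(4) + (-5)·(1) + (4)·(-6) − (-20) = -25; |n| = √57.
Distance = |-25| / √57 = 25/√57 ≈ 3.311.

3.311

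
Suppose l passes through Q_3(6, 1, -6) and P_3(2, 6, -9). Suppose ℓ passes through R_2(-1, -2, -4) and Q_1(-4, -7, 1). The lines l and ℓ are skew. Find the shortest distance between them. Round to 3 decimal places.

1.869

A direction vector for l is P_3 − Q_3 = (-4, 5, -3).
A direction vector for ℓ is Q_1 − R_2 = (-3, -5, 5).
Common perpendicular direction n = (-4, 5, -3) × (-3, -5, 5) = (10, 29, 35).
With w = (-1, -2, -4) − (6, 1, -6) = (-7, -3, 2), w · n = -87.
Distance = |w · n| / |n| = |-87| / √2166 ≈ 1.869.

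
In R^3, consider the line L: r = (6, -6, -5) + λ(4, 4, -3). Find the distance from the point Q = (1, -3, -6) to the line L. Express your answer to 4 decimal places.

5.8643

Taking (6, -6, -5) on L with direction v = (4, 4, -3): w = Q − (6, -6, -5) = (-5, 3, -1), and w × v = (-5, -19, -32).
Distance = |w × v| / |v| = √1410 / √41 ≈ 5.8643.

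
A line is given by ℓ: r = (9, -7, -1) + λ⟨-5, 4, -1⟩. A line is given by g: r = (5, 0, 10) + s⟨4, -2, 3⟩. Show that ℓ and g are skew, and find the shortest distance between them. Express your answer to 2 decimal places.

1.81

Common perpendicular direction n = (-5, 4, -1) × (4, -2, 3) = (10, 11, -6).
With w = (5, 0, 10) − (9, -7, -1) = (-4, 7, 11), w · n = -29.
Since n ≠ 0 the lines are not parallel, and w · n = -29 ≠ 0 so they do not intersect; hence they are skew.
Distance = |w · n| / |n| = |-29| / √257 ≈ 1.81.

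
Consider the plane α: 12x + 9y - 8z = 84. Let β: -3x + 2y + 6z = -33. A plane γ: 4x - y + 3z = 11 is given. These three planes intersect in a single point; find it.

Solving the 3×3 linear system 12x + 9y - 8z = 84, -3x + 2y + 6z = -33, 4x - y + 3z = 11 (e.g. by elimination or Cramer's rule, determinant = 481) gives (5, 0, -3).

(5, 0, -3)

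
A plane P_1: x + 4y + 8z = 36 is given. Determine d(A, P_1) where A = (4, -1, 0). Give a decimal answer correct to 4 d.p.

4.0000

n·A − d = (1)·(4) + (4)·(-1) + (8)·(0) − 36 = -36; |n| = √81.
Distance = |-36| / √81 = 36/√81 ≈ 4.0000.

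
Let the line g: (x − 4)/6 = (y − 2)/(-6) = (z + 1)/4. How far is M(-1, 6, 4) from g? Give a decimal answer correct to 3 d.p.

g has direction (6, -6, 4) through (4, 2, -1).
Taking (4, 2, -1) on g with direction v = (6, -6, 4): w = M − (4, 2, -1) = (-5, 4, 5), and w × v = (46, 50, 6).
Distance = |w × v| / |v| = √4652 / √88 ≈ 7.271.

7.271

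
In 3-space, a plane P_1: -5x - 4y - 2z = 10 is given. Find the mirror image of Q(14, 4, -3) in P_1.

λ = (n·Q − d)/|n|² = (-80 − 10)/45 = -2.
Reflection = Q − 2λn = (14, 4, -3) − (-4)·(-5, -4, -2) = (-6, -12, -11).

(-6, -12, -11)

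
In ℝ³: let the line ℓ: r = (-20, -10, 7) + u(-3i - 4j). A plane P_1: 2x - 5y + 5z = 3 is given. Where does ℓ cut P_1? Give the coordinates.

Substitute r = (-20, -10, 7) + t(-3, -4, 0) into the plane: 45 + 14t = 3, so t = -3.
Intersection: (-20, -10, 7) + (-3)·(-3, -4, 0) = (-11, 2, 7).

(-11, 2, 7)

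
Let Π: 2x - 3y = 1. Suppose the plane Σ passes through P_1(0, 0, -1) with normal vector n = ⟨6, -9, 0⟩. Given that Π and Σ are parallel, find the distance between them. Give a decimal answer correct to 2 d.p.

Σ: n·r = n·P_1 gives 6x - 9y = 0.
Rescale Σ by 1/3: 2x - 3y = 0. Then distance = |1 − 0| / √13 ≈ 0.28.

0.28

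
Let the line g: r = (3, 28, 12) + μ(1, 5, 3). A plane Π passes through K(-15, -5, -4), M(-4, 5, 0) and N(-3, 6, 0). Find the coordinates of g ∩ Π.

(-1, 8, 0)

KM = (11, 10, 4), KN = (12, 11, 4); a normal to Π is KM × KN = (-4, 4, 1).
Using K: Π has equation -4x + 4y + z = 36.
Substitute r = (3, 28, 12) + t(1, 5, 3) into the plane: 112 + 19t = 36, so t = -4.
Intersection: (3, 28, 12) + (-4)·(1, 5, 3) = (-1, 8, 0).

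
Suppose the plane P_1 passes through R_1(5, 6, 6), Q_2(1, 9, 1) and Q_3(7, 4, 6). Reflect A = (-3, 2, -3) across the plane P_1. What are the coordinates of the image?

R_1Q_2 = (-4, 3, -5), R_1Q_3 = (2, -2, 0); a normal to P_1 is R_1Q_2 × R_1Q_3 = (-10, -10, 2).
Using R_1: P_1 has equation -10x - 10y + 2z = -98.
λ = (n·A − d)/|n|² = (4 − (-98))/204 = 1/2.
Reflection = A − 2λn = (-3, 2, -3) − 1·(-10, -10, 2) = (7, 12, -5).

(7, 12, -5)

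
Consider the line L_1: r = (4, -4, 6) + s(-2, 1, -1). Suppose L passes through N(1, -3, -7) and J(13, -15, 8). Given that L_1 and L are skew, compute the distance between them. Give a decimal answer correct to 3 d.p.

6.731

A direction vector for L is J − N = (12, -12, 15).
Common perpendicular direction n = (-2, 1, -1) × (12, -12, 15) = (3, 18, 12).
With w = (1, -3, -7) − (4, -4, 6) = (-3, 1, -13), w · n = -147.
Distance = |w · n| / |n| = |-147| / √477 ≈ 6.731.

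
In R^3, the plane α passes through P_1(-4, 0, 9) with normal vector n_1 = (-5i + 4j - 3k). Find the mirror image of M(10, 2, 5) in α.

α: n_1·r = n_1·P_1 gives -5x + 4y - 3z = -7.
λ = (n·M − d)/|n|² = (-57 − (-7))/50 = -1.
Reflection = M − 2λn = (10, 2, 5) − (-2)·(-5, 4, -3) = (0, 10, -1).

(0, 10, -1)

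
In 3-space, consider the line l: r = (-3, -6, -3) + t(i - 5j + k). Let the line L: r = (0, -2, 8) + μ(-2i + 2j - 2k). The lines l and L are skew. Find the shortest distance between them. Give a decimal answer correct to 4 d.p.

5.6569

Common perpendicular direction n = (1, -5, 1) × (-2, 2, -2) = (8, 0, -8).
With w = (0, -2, 8) − (-3, -6, -3) = (3, 4, 11), w · n = -64.
Distance = |w · n| / |n| = |-64| / √128 ≈ 5.6569.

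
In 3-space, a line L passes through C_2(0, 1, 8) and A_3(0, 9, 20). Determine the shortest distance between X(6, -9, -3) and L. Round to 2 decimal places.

A direction vector for L is A_3 − C_2 = (0, 8, 12).
Taking (0, 1, 8) on L with direction v = (0, 8, 12): w = X − (0, 1, 8) = (6, -10, -11), and w × v = (-32, -72, 48).
Distance = |w × v| / |v| = √8512 / √208 ≈ 6.40.

6.40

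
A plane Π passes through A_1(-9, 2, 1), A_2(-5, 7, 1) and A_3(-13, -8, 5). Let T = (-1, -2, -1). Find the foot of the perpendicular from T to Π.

A_1A_2 = (4, 5, 0), A_1A_3 = (-4, -10, 4); a normal to Π is A_1A_2 × A_1A_3 = (20, -16, -20).
Using A_1: Π has equation 20x - 16y - 20z = -232.
Foot = T − λn with λ = (n·T − d)/|n|² = (32 − (-232))/1056 = 1/4.
Foot = (-1, -2, -1) − (1/4)·(20, -16, -20) = (-6, 2, 4).

(-6, 2, 4)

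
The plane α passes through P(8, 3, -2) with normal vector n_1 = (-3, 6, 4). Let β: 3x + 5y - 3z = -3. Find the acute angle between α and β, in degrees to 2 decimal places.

α: n_1·r = n_1·P gives -3x + 6y + 4z = -14.
cos θ = |n₁·n₂| / (|n₁||n₂|) = |9| / (√61 · √43).
θ = arccos(0.17573) ≈ 79.88°.

79.88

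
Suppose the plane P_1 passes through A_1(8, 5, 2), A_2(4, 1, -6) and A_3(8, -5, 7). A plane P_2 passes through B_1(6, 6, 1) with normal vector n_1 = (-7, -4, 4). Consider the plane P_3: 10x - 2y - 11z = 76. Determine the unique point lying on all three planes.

A_1A_2 = (-4, -4, -8), A_1A_3 = (0, -10, 5); a normal to P_1 is A_1A_2 × A_1A_3 = (-100, 20, 40).
Using A_1: P_1 has equation -100x + 20y + 40z = -620.
P_2: n_1·r = n_1·B_1 gives -7x - 4y + 4z = -62.
Solving the 3×3 linear system -100x + 20y + 40z = -620, -7x - 4y + 4z = -62, 10x - 2y - 11z = 76 (e.g. by elimination or Cramer's rule, determinant = -3780) gives (6, 3, -2).

(6, 3, -2)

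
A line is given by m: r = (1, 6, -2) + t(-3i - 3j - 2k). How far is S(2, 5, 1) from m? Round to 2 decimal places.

3.06

Taking (1, 6, -2) on m with direction v = (-3, -3, -2): w = S − (1, 6, -2) = (1, -1, 3), and w × v = (11, -7, -6).
Distance = |w × v| / |v| = √206 / √22 ≈ 3.06.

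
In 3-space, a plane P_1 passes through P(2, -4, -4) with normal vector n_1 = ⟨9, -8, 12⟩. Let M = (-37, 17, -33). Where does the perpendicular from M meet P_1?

P_1: n_1·r = n_1·P gives 9x - 8y + 12z = 2.
Foot = M − λn with λ = (n·M − d)/|n|² = (-865 − 2)/289 = -3.
Foot = (-37, 17, -33) − (-3)·(9, -8, 12) = (-10, -7, 3).

(-10, -7, 3)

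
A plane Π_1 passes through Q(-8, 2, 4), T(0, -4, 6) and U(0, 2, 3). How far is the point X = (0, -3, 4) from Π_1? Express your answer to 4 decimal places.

1.3333

QT = (8, -6, 2), QU = (8, 0, -1); a normal to Π_1 is QT × QU = (6, 24, 48).
Using Q: Π_1 has equation 6x + 24y + 48z = 192.
n·X − d = (6)·(0) + (24)·(-3) + (48)·(4) − 192 = -72; |n| = √2916.
Distance = |-72| / √2916 = 72/√2916 ≈ 1.3333.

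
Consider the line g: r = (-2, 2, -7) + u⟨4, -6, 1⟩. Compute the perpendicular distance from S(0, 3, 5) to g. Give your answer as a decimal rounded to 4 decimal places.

Taking (-2, 2, -7) on g with direction v = (4, -6, 1): w = S − (-2, 2, -7) = (2, 1, 12), and w × v = (73, 46, -16).
Distance = |w × v| / |v| = √7701 / √53 ≈ 12.0541.

12.0541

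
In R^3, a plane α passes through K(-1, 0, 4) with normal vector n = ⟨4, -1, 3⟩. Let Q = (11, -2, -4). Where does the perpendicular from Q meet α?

(7, -1, -7)

α: n·r = n·K gives 4x - y + 3z = 8.
Foot = Q − λn with λ = (n·Q − d)/|n|² = (34 − 8)/26 = 1.
Foot = (11, -2, -4) − 1·(4, -1, 3) = (7, -1, -7).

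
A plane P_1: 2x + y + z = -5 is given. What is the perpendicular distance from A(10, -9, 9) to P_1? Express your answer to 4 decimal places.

10.2062

n·A − d = (2)·(10) + (1)·(-9) + (1)·(9) − (-5) = 25; |n| = √6.
Distance = |25| / √6 = 25/√6 ≈ 10.2062.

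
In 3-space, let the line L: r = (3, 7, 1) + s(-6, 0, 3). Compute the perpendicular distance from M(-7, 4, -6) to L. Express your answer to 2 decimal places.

11.14

Taking (3, 7, 1) on L with direction v = (-6, 0, 3): w = M − (3, 7, 1) = (-10, -3, -7), and w × v = (-9, 72, -18).
Distance = |w × v| / |v| = √5589 / √45 ≈ 11.14.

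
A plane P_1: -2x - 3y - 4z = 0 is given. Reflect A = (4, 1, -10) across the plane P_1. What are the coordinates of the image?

(8, 7, -2)

λ = (n·A − d)/|n|² = (29 − 0)/29 = 1.
Reflection = A − 2λn = (4, 1, -10) − 2·(-2, -3, -4) = (8, 7, -2).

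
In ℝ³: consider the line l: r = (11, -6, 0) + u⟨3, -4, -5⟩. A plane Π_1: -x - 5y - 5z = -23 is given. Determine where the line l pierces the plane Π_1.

Substitute r = (11, -6, 0) + t(3, -4, -5) into the plane: 19 + 42t = -23, so t = -1.
Intersection: (11, -6, 0) + (-1)·(3, -4, -5) = (8, -2, 5).

(8, -2, 5)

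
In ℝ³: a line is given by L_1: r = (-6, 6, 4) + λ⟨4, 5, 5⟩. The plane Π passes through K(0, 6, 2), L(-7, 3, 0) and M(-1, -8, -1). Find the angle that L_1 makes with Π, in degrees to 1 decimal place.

22.3

KL = (-7, -3, -2), KM = (-1, -14, -3); a normal to Π is KL × KM = (-19, -19, 95).
Using K: Π has equation -19x - 19y + 95z = 76.
sin θ = |n·v| / (|n||v|) = |304| / (√9747 · √66) = 0.37902.
θ ≈ 22.3°.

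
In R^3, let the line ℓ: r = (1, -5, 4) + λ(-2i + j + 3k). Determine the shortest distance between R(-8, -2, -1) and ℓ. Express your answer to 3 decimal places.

10.603

Taking (1, -5, 4) on ℓ with direction v = (-2, 1, 3): w = R − (1, -5, 4) = (-9, 3, -5), and w × v = (14, 37, -3).
Distance = |w × v| / |v| = √1574 / √14 ≈ 10.603.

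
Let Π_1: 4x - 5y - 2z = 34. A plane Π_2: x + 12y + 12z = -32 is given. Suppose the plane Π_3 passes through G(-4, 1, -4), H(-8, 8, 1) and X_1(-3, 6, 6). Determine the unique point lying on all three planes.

GH = (-4, 7, 5), GX_1 = (1, 5, 10); a normal to Π_3 is GH × GX_1 = (45, 45, -27).
Using G: Π_3 has equation 45x + 45y - 27z = -27.
Solving the 3×3 linear system 4x - 5y - 2z = 34, x + 12y + 12z = -32, 45x + 45y - 27z = -27 (e.g. by elimination or Cramer's rule, determinant = -5301) gives (4, -4, 1).

(4, -4, 1)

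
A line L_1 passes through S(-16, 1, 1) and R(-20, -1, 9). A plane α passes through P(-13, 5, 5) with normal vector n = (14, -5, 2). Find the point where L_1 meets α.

A direction vector for L_1 is R − S = (-4, -2, 8).
α: n·r = n·P gives 14x - 5y + 2z = -197.
Substitute r = (-16, 1, 1) + t(-4, -2, 8) into the plane: -227 + (-30)t = -197, so t = -1.
Intersection: (-16, 1, 1) + (-1)·(-4, -2, 8) = (-12, 3, -7).

(-12, 3, -7)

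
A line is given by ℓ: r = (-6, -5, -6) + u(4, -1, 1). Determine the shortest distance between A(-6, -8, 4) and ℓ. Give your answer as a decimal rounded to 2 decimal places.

9.98

Taking (-6, -5, -6) on ℓ with direction v = (4, -1, 1): w = A − (-6, -5, -6) = (0, -3, 10), and w × v = (7, 40, 12).
Distance = |w × v| / |v| = √1793 / √18 ≈ 9.98.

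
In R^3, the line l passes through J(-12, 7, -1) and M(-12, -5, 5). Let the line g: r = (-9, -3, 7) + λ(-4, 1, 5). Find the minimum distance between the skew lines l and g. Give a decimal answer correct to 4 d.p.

4.0205

A direction vector for l is M − J = (0, -12, 6).
Common perpendicular direction n = (0, -12, 6) × (-4, 1, 5) = (-66, -24, -48).
With w = (-9, -3, 7) − (-12, 7, -1) = (3, -10, 8), w · n = -342.
Distance = |w · n| / |n| = |-342| / √7236 ≈ 4.0205.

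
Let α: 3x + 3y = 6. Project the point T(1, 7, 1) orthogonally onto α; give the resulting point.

(-2, 4, 1)

Foot = T − λn with λ = (n·T − d)/|n|² = (24 − 6)/18 = 1.
Foot = (1, 7, 1) − 1·(3, 3, 0) = (-2, 4, 1).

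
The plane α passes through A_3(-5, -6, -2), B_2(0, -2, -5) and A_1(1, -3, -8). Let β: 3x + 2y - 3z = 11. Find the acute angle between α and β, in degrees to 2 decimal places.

86.54

A_3B_2 = (5, 4, -3), A_3A_1 = (6, 3, -6); a normal to α is A_3B_2 × A_3A_1 = (-15, 12, -9).
Using A_3: α has equation -15x + 12y - 9z = 21.
cos θ = |n₁·n₂| / (|n₁||n₂|) = |6| / (√450 · √22).
θ = arccos(0.06030) ≈ 86.54°.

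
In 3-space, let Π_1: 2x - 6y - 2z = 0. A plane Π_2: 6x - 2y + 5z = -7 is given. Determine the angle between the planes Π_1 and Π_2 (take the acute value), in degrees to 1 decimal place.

74.8

cos θ = |n₁·n₂| / (|n₁||n₂|) = |14| / (√44 · √65).
θ = arccos(0.26179) ≈ 74.8°.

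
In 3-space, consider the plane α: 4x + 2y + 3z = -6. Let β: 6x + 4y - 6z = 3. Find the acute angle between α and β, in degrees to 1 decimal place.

73.9

cos θ = |n₁·n₂| / (|n₁||n₂|) = |14| / (√29 · √88).
θ = arccos(0.27713) ≈ 73.9°.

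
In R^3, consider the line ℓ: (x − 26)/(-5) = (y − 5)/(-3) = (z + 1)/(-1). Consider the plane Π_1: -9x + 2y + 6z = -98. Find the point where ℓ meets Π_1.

(6, -7, -5)

ℓ has direction (-5, -3, -1) through (26, 5, -1).
Substitute r = (26, 5, -1) + t(-5, -3, -1) into the plane: -230 + 33t = -98, so t = 4.
Intersection: (26, 5, -1) + 4·(-5, -3, -1) = (6, -7, -5).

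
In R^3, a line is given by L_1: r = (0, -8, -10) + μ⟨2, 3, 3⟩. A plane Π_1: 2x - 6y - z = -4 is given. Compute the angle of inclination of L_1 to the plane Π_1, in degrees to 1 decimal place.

sin θ = |n·v| / (|n||v|) = |-17| / (√41 · √22) = 0.56604.
θ ≈ 34.5°.

34.5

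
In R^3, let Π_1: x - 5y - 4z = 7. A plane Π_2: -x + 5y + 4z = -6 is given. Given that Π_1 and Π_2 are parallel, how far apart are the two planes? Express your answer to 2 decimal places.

Rescale Π_2 by 1/(-1): x - 5y - 4z = 6. Then distance = |7 − 6| / √42 ≈ 0.15.

0.15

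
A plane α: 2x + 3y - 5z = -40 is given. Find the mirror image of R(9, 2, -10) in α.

λ = (n·R − d)/|n|² = (74 − (-40))/38 = 3.
Reflection = R − 2λn = (9, 2, -10) − 6·(2, 3, -5) = (-3, -16, 20).

(-3, -16, 20)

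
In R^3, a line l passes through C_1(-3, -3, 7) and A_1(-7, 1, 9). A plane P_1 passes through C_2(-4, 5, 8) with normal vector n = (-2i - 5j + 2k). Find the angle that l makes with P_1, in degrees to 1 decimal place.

13.4

A direction vector for l is A_1 − C_1 = (-4, 4, 2).
P_1: n·r = n·C_2 gives -2x - 5y + 2z = -1.
sin θ = |n·v| / (|n||v|) = |-8| / (√33 · √36) = 0.23210.
θ ≈ 13.4°.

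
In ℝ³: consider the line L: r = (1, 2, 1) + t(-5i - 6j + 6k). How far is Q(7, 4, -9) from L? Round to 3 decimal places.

Taking (1, 2, 1) on L with direction v = (-5, -6, 6): w = Q − (1, 2, 1) = (6, 2, -10), and w × v = (-48, 14, -26).
Distance = |w × v| / |v| = √3176 / √97 ≈ 5.722.

5.722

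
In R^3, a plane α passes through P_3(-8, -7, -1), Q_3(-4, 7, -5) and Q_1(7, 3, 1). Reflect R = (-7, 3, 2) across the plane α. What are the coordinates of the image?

P_3Q_3 = (4, 14, -4), P_3Q_1 = (15, 10, 2); a normal to α is P_3Q_3 × P_3Q_1 = (68, -68, -170).
Using P_3: α has equation 68x - 68y - 170z = 102.
λ = (n·R − d)/|n|² = (-1020 − 102)/38148 = -1/34.
Reflection = R − 2λn = (-7, 3, 2) − (-1/17)·(68, -68, -170) = (-3, -1, -8).

(-3, -1, -8)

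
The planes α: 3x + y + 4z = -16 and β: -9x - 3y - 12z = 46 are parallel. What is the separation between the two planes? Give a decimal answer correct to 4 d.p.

0.1307

Rescale β by 1/(-3): 3x + y + 4z = -46/3. Then distance = |-16 − (-46/3)| / √26 ≈ 0.1307.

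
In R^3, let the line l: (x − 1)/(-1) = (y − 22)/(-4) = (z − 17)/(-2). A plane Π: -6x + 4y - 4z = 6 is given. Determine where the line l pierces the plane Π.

l has direction (-1, -4, -2) through (1, 22, 17).
Substitute r = (1, 22, 17) + t(-1, -4, -2) into the plane: 14 + (-2)t = 6, so t = 4.
Intersection: (1, 22, 17) + 4·(-1, -4, -2) = (-3, 6, 9).

(-3, 6, 9)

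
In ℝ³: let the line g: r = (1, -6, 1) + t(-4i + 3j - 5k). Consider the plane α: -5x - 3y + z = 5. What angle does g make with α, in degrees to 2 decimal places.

8.25

sin θ = |n·v| / (|n||v|) = |6| / (√35 · √50) = 0.14343.
θ ≈ 8.25°.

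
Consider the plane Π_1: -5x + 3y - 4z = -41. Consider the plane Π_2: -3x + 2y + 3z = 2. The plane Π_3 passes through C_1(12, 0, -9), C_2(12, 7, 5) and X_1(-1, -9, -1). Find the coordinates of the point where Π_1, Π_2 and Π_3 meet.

(3, -2, 5)

C_1C_2 = (0, 7, 14), C_1X_1 = (-13, -9, 8); a normal to Π_3 is C_1C_2 × C_1X_1 = (182, -182, 91).
Using C_1: Π_3 has equation 182x - 182y + 91z = 1365.
Solving the 3×3 linear system -5x + 3y - 4z = -41, -3x + 2y + 3z = 2, 182x - 182y + 91z = 1365 (e.g. by elimination or Cramer's rule, determinant = -1911) gives (3, -2, 5).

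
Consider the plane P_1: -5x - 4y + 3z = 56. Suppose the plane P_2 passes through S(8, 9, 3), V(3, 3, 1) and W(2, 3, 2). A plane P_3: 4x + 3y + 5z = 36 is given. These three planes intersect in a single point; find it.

(-7, 3, 11)

SV = (-5, -6, -2), SW = (-6, -6, -1); a normal to P_2 is SV × SW = (-6, 7, -6).
Using S: P_2 has equation -6x + 7y - 6z = -3.
Solving the 3×3 linear system -5x - 4y + 3z = 56, -6x + 7y - 6z = -3, 4x + 3y + 5z = 36 (e.g. by elimination or Cramer's rule, determinant = -427) gives (-7, 3, 11).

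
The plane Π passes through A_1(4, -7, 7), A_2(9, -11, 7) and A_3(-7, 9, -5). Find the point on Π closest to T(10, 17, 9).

(-2, 2, 0)

A_1A_2 = (5, -4, 0), A_1A_3 = (-11, 16, -12); a normal to Π is A_1A_2 × A_1A_3 = (48, 60, 36).
Using A_1: Π has equation 48x + 60y + 36z = 24.
Foot = T − λn with λ = (n·T − d)/|n|² = (1824 − 24)/7200 = 1/4.
Foot = (10, 17, 9) − (1/4)·(48, 60, 36) = (-2, 2, 0).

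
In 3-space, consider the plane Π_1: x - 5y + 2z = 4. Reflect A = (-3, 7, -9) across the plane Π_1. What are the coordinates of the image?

(1, -13, -1)

λ = (n·A − d)/|n|² = (-56 − 4)/30 = -2.
Reflection = A − 2λn = (-3, 7, -9) − (-4)·(1, -5, 2) = (1, -13, -1).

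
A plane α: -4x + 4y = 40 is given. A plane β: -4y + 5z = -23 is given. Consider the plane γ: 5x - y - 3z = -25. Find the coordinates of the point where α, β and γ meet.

(-3, 7, 1)

Solving the 3×3 linear system -4x + 4y = 40, -4y + 5z = -23, 5x - y - 3z = -25 (e.g. by elimination or Cramer's rule, determinant = 32) gives (-3, 7, 1).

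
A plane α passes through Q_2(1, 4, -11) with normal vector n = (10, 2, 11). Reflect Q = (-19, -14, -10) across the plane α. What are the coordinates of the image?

α: n·r = n·Q_2 gives 10x + 2y + 11z = -103.
λ = (n·Q − d)/|n|² = (-328 − (-103))/225 = -1.
Reflection = Q − 2λn = (-19, -14, -10) − (-2)·(10, 2, 11) = (1, -10, 12).

(1, -10, 12)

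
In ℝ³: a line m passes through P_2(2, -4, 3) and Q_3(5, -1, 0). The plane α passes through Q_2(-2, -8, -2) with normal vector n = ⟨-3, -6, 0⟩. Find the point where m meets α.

A direction vector for m is Q_3 − P_2 = (3, 3, -3).
α: n·r = n·Q_2 gives -3x - 6y = 54.
Substitute r = (2, -4, 3) + t(3, 3, -3) into the plane: 18 + (-27)t = 54, so t = -4/3.
Intersection: (2, -4, 3) + (-4/3)·(3, 3, -3) = (-2, -8, 7).

(-2, -8, 7)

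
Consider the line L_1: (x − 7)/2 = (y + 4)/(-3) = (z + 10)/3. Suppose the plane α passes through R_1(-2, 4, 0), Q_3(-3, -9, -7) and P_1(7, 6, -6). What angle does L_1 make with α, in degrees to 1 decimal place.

L_1 has direction (2, -3, 3) through (7, -4, -10).
R_1Q_3 = (-1, -13, -7), R_1P_1 = (9, 2, -6); a normal to α is R_1Q_3 × R_1P_1 = (92, -69, 115).
Using R_1: α has equation 92x - 69y + 115z = -460.
sin θ = |n·v| / (|n||v|) = |736| / (√26450 · √22) = 0.96484.
θ ≈ 74.8°.

74.8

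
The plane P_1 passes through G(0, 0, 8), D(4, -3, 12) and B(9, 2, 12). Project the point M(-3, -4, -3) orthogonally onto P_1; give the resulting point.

GD = (4, -3, 4), GB = (9, 2, 4); a normal to P_1 is GD × GB = (-20, 20, 35).
Using G: P_1 has equation -20x + 20y + 35z = 280.
Foot = M − λn with λ = (n·M − d)/|n|² = (-125 − 280)/2025 = -1/5.
Foot = (-3, -4, -3) − (-1/5)·(-20, 20, 35) = (-7, 0, 4).

(-7, 0, 4)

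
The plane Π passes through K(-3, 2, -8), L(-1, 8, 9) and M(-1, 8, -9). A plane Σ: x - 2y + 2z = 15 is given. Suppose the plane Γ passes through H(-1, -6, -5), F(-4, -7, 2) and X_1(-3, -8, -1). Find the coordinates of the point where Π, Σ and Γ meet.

KL = (2, 6, 17), KM = (2, 6, -1); a normal to Π is KL × KM = (-108, 36, 0).
Using K: Π has equation -108x + 36y = 396.
HF = (-3, -1, 7), HX_1 = (-2, -2, 4); a normal to Γ is HF × HX_1 = (10, -2, 4).
Using H: Γ has equation 10x - 2y + 4z = -18.
Solving the 3×3 linear system -108x + 36y = 396, x - 2y + 2z = 15, 10x - 2y + 4z = -18 (e.g. by elimination or Cramer's rule, determinant = 1008) gives (-5, -4, 6).

(-5, -4, 6)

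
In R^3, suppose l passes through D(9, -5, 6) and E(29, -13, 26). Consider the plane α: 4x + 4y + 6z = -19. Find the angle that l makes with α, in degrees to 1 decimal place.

A direction vector for l is E − D = (20, -8, 20).
sin θ = |n·v| / (|n||v|) = |168| / (√68 · √864) = 0.69310.
θ ≈ 43.9°.

43.9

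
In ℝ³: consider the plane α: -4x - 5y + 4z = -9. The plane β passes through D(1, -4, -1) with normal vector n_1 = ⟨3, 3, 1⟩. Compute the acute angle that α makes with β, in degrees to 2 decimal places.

β: n_1·r = n_1·D gives 3x + 3y + z = -10.
cos θ = |n₁·n₂| / (|n₁||n₂|) = |-23| / (√57 · √19).
θ = arccos(0.69890) ≈ 45.66°.

45.66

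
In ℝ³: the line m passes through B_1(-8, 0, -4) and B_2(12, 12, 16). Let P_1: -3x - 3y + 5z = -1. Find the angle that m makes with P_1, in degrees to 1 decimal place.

1.1

A direction vector for m is B_2 − B_1 = (20, 12, 20).
sin θ = |n·v| / (|n||v|) = |4| / (√43 · √944) = 0.01985.
θ ≈ 1.1°.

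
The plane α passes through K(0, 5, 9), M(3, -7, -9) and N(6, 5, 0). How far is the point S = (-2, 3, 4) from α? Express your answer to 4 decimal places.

KM = (3, -12, -18), KN = (6, 0, -9); a normal to α is KM × KN = (108, -81, 72).
Using K: α has equation 108x - 81y + 72z = 243.
n·S − d = (108)·(-2) + (-81)·(3) + (72)·(4) − 243 = -414; |n| = √23409.
Distance = |-414| / √23409 = 414/√23409 ≈ 2.7059.

2.7059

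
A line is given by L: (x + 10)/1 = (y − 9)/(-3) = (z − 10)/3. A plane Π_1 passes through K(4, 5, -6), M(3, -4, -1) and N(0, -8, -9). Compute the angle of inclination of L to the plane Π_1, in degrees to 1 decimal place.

12.5

L has direction (1, -3, 3) through (-10, 9, 10).
KM = (-1, -9, 5), KN = (-4, -13, -3); a normal to Π_1 is KM × KN = (92, -23, -23).
Using K: Π_1 has equation 92x - 23y - 23z = 391.
sin θ = |n·v| / (|n||v|) = |92| / (√9522 · √19) = 0.21630.
θ ≈ 12.5°.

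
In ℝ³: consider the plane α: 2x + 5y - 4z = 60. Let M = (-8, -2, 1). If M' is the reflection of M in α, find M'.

λ = (n·M − d)/|n|² = (-30 − 60)/45 = -2.
Reflection = M − 2λn = (-8, -2, 1) − (-4)·(2, 5, -4) = (0, 18, -15).

(0, 18, -15)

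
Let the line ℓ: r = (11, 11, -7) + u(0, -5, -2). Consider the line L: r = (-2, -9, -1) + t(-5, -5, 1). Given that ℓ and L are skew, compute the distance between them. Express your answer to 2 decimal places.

5.03

Common perpendicular direction n = (0, -5, -2) × (-5, -5, 1) = (-15, 10, -25).
With w = (-2, -9, -1) − (11, 11, -7) = (-13, -20, 6), w · n = -155.
Distance = |w · n| / |n| = |-155| / √950 ≈ 5.03.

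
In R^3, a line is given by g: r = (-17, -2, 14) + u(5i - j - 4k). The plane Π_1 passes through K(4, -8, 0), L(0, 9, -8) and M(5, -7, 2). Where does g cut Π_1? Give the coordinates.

(3, -6, -2)

KL = (-4, 17, -8), KM = (1, 1, 2); a normal to Π_1 is KL × KM = (42, 0, -21).
Using K: Π_1 has equation 42x - 21z = 168.
Substitute r = (-17, -2, 14) + t(5, -1, -4) into the plane: -1008 + 294t = 168, so t = 4.
Intersection: (-17, -2, 14) + 4·(5, -1, -4) = (3, -6, -2).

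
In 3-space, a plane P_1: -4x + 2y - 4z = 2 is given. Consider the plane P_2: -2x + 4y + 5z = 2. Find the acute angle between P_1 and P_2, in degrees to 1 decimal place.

cos θ = |n₁·n₂| / (|n₁||n₂|) = |-4| / (√36 · √45).
θ = arccos(0.09938) ≈ 84.3°.

84.3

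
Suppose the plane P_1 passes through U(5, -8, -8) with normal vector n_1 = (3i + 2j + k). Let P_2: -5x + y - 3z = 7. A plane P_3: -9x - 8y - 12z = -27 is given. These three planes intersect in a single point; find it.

(-5, 0, 6)

P_1: n_1·r = n_1·U gives 3x + 2y + z = -9.
Solving the 3×3 linear system 3x + 2y + z = -9, -5x + y - 3z = 7, -9x - 8y - 12z = -27 (e.g. by elimination or Cramer's rule, determinant = -125) gives (-5, 0, 6).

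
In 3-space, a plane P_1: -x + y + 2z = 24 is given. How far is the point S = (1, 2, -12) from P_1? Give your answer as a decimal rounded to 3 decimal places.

n·S − d = (-1)·(1) + (1)·(2) + (2)·(-12) − 24 = -47; |n| = √6.
Distance = |-47| / √6 = 47/√6 ≈ 19.188.

19.188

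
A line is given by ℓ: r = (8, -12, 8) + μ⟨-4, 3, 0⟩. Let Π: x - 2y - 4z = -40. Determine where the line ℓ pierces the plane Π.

(-8, 0, 8)

Substitute r = (8, -12, 8) + t(-4, 3, 0) into the plane: 0 + (-10)t = -40, so t = 4.
Intersection: (8, -12, 8) + 4·(-4, 3, 0) = (-8, 0, 8).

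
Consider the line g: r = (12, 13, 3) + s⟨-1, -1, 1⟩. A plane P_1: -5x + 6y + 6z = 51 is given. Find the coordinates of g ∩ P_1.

(9, 10, 6)

Substitute r = (12, 13, 3) + t(-1, -1, 1) into the plane: 36 + 5t = 51, so t = 3.
Intersection: (12, 13, 3) + 3·(-1, -1, 1) = (9, 10, 6).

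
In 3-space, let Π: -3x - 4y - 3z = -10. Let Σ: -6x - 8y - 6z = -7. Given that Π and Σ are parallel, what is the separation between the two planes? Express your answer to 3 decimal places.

Rescale Σ by 1/2: -3x - 4y - 3z = -7/2. Then distance = |-10 − (-7/2)| / √34 ≈ 1.115.

1.115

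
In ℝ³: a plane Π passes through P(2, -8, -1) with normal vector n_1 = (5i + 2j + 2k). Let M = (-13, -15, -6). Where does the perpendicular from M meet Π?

Π: n_1·r = n_1·P gives 5x + 2y + 2z = -8.
Foot = M − λn with λ = (n·M − d)/|n|² = (-107 − (-8))/33 = -3.
Foot = (-13, -15, -6) − (-3)·(5, 2, 2) = (2, -9, 0).

(2, -9, 0)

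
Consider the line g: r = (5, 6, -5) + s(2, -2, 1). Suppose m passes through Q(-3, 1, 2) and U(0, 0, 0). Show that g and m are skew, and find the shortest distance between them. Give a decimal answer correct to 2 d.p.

4.95

A direction vector for m is U − Q = (3, -1, -2).
Common perpendicular direction n = (2, -2, 1) × (3, -1, -2) = (5, 7, 4).
With w = (-3, 1, 2) − (5, 6, -5) = (-8, -5, 7), w · n = -47.
Since n ≠ 0 the lines are not parallel, and w · n = -47 ≠ 0 so they do not intersect; hence they are skew.
Distance = |w · n| / |n| = |-47| / √90 ≈ 4.95.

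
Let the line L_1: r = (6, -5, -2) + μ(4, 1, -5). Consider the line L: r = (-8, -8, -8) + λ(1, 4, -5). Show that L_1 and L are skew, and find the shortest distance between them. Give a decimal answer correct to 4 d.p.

13.2791

Common perpendicular direction n = (4, 1, -5) × (1, 4, -5) = (15, 15, 15).
With w = (-8, -8, -8) − (6, -5, -2) = (-14, -3, -6), w · n = -345.
Since n ≠ 0 the lines are not parallel, and w · n = -345 ≠ 0 so they do not intersect; hence they are skew.
Distance = |w · n| / |n| = |-345| / √675 ≈ 13.2791.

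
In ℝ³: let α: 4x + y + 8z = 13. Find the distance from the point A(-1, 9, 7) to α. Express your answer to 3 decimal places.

n·A − d = (4)·(-1) + (1)·(9) + (8)·(7) − 13 = 48; |n| = √81.
Distance = |48| / √81 = 48/√81 ≈ 5.333.

5.333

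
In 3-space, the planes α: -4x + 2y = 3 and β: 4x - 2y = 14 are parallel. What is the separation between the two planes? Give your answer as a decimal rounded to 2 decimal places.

3.80

Rescale β by 1/(-1): -4x + 2y = -14. Then distance = |3 − (-14)| / √20 ≈ 3.80.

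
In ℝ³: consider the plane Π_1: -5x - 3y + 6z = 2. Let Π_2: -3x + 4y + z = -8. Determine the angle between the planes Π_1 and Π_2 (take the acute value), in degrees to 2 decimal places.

cos θ = |n₁·n₂| / (|n₁||n₂|) = |9| / (√70 · √26).
θ = arccos(0.21096) ≈ 77.82°.

77.82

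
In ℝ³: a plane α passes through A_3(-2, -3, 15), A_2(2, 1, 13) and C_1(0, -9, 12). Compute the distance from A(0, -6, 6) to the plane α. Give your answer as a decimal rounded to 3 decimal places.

A_3A_2 = (4, 4, -2), A_3C_1 = (2, -6, -3); a normal to α is A_3A_2 × A_3C_1 = (-24, 8, -32).
Using A_3: α has equation -24x + 8y - 32z = -456.
n·A − d = (-24)·(0) + (8)·(-6) + (-32)·(6) − (-456) = 216; |n| = √1664.
Distance = |216| / √1664 = 216/√1664 ≈ 5.295.

5.295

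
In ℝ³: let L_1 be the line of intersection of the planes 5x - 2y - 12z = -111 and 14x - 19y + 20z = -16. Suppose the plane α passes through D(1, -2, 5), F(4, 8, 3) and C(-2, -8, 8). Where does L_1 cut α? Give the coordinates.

Direction of L_1: (5, -2, -12) × (14, -19, 20) = (-268, -268, -67).
A point on L_1: solving the two plane equations with x = -7 gives (-7, 2, 6).
DF = (3, 10, -2), DC = (-3, -6, 3); a normal to α is DF × DC = (18, -3, 12).
Using D: α has equation 18x - 3y + 12z = 84.
Substitute r = (-7, 2, 6) + t(-268, -268, -67) into the plane: -60 + (-4824)t = 84, so t = -2/67.
Intersection: (-7, 2, 6) + (-2/67)·(-268, -268, -67) = (1, 10, 8).

(1, 10, 8)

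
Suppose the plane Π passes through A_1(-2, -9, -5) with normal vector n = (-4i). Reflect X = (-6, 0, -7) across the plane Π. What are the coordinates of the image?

(2, 0, -7)

Π: n·r = n·A_1 gives -4x = 8.
λ = (n·X − d)/|n|² = (24 − 8)/16 = 1.
Reflection = X − 2λn = (-6, 0, -7) − 2·(-4, 0, 0) = (2, 0, -7).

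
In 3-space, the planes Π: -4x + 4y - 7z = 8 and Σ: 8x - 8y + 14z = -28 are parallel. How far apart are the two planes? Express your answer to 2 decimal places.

0.67

Rescale Σ by 1/(-2): -4x + 4y - 7z = 14. Then distance = |8 − 14| / √81 ≈ 0.67.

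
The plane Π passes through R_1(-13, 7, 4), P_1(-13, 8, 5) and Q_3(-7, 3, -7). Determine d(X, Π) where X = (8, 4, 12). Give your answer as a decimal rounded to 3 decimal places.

19.364

R_1P_1 = (0, 1, 1), R_1Q_3 = (6, -4, -11); a normal to Π is R_1P_1 × R_1Q_3 = (-7, 6, -6).
Using R_1: Π has equation -7x + 6y - 6z = 109.
n·X − d = (-7)·(8) + (6)·(4) + (-6)·(12) − 109 = -213; |n| = √121.
Distance = |-213| / √121 = 213/√121 ≈ 19.364.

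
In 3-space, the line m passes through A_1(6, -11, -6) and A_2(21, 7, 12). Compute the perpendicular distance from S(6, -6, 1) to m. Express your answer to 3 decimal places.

4.534

A direction vector for m is A_2 − A_1 = (15, 18, 18).
Taking (6, -11, -6) on m with direction v = (15, 18, 18): w = S − (6, -11, -6) = (0, 5, 7), and w × v = (-36, 105, -75).
Distance = |w × v| / |v| = √17946 / √873 ≈ 4.534.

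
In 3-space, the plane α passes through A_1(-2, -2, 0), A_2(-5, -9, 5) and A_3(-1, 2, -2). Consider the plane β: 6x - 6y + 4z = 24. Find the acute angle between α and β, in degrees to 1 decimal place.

A_1A_2 = (-3, -7, 5), A_1A_3 = (1, 4, -2); a normal to α is A_1A_2 × A_1A_3 = (-6, -1, -5).
Using A_1: α has equation -6x - y - 5z = 14.
cos θ = |n₁·n₂| / (|n₁||n₂|) = |-50| / (√62 · √88).
θ = arccos(0.67691) ≈ 47.4°.

47.4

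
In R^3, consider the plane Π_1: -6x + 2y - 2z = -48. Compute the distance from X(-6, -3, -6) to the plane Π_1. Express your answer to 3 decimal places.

n·X − d = (-6)·(-6) + (2)·(-3) + (-2)·(-6) − (-48) = 90; |n| = √44.
Distance = |90| / √44 = 90/√44 ≈ 13.568.

13.568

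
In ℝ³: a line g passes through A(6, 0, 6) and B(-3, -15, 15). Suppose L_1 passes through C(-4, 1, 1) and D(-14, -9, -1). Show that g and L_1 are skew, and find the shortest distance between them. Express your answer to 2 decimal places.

A direction vector for g is B − A = (-9, -15, 9).
A direction vector for L_1 is D − C = (-10, -10, -2).
Common perpendicular direction n = (-9, -15, 9) × (-10, -10, -2) = (120, -108, -60).
With w = (-4, 1, 1) − (6, 0, 6) = (-10, 1, -5), w · n = -1008.
Since n ≠ 0 the lines are not parallel, and w · n = -1008 ≠ 0 so they do not intersect; hence they are skew.
Distance = |w · n| / |n| = |-1008| / √29664 ≈ 5.85.

5.85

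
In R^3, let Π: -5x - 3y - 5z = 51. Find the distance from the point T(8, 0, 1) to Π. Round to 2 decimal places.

12.50

n·T − d = (-5)·(8) + (-3)·(0) + (-5)·(1) − 51 = -96; |n| = √59.
Distance = |-96| / √59 = 96/√59 ≈ 12.50.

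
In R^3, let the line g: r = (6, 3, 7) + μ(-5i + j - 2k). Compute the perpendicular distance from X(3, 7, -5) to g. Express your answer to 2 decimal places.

Taking (6, 3, 7) on g with direction v = (-5, 1, -2): w = X − (6, 3, 7) = (-3, 4, -12), and w × v = (4, 54, 17).
Distance = |w × v| / |v| = √3221 / √30 ≈ 10.36.

10.36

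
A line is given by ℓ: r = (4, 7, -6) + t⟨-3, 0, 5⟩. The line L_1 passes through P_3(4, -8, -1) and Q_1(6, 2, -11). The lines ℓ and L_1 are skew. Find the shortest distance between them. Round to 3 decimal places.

2.433

A direction vector for L_1 is Q_1 − P_3 = (2, 10, -10).
Common perpendicular direction n = (-3, 0, 5) × (2, 10, -10) = (-50, -20, -30).
With w = (4, -8, -1) − (4, 7, -6) = (0, -15, 5), w · n = 150.
Distance = |w · n| / |n| = |150| / √3800 ≈ 2.433.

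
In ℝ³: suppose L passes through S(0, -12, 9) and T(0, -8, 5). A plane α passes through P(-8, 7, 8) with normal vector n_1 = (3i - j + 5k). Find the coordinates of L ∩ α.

A direction vector for L is T − S = (0, 4, -4).
α: n_1·r = n_1·P gives 3x - y + 5z = 9.
Substitute r = (0, -12, 9) + t(0, 4, -4) into the plane: 57 + (-24)t = 9, so t = 2.
Intersection: (0, -12, 9) + 2·(0, 4, -4) = (0, -4, 1).

(0, -4, 1)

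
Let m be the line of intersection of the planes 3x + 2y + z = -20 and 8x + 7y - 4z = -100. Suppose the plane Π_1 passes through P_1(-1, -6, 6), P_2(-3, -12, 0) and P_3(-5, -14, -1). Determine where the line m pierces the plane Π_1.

Direction of m: (3, 2, 1) × (8, 7, -4) = (-15, 20, 5).
A point on m: solving the two plane equations with x = -6 gives (-6, -4, 6).
P_1P_2 = (-2, -6, -6), P_1P_3 = (-4, -8, -7); a normal to Π_1 is P_1P_2 × P_1P_3 = (-6, 10, -8).
Using P_1: Π_1 has equation -6x + 10y - 8z = -102.
Substitute r = (-6, -4, 6) + t(-15, 20, 5) into the plane: -52 + 250t = -102, so t = -1/5.
Intersection: (-6, -4, 6) + (-1/5)·(-15, 20, 5) = (-3, -8, 5).

(-3, -8, 5)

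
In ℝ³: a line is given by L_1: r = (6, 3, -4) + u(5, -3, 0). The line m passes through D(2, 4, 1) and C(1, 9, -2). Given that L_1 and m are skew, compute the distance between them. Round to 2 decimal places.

3.17

A direction vector for m is C − D = (-1, 5, -3).
Common perpendicular direction n = (5, -3, 0) × (-1, 5, -3) = (9, 15, 22).
With w = (2, 4, 1) − (6, 3, -4) = (-4, 1, 5), w · n = 89.
Distance = |w · n| / |n| = |89| / √790 ≈ 3.17.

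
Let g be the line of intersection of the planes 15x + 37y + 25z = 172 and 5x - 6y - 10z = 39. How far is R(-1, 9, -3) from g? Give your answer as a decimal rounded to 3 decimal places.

Direction of g: (15, 37, 25) × (5, -6, -10) = (-220, 275, -275).
A point on g: solving the two plane equations with x = 9 gives (9, 1, 0).
Taking (9, 1, 0) on g with direction v = (-220, 275, -275): w = R − (9, 1, 0) = (-10, 8, -3), and w × v = (-1375, -2090, -990).
Distance = |w × v| / |v| = √7238825 / √199650 ≈ 6.021.

6.021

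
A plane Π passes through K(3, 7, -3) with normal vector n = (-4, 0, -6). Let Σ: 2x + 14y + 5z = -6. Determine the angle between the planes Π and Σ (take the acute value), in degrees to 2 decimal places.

Π: n·r = n·K gives -4x - 6z = 6.
cos θ = |n₁·n₂| / (|n₁||n₂|) = |-38| / (√52 · √225).
θ = arccos(0.35131) ≈ 69.43°.

69.43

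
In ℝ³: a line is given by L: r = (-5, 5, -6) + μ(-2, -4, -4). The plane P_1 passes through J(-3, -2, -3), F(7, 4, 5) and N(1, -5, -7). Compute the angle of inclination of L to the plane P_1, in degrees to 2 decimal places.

7.66

JF = (10, 6, 8), JN = (4, -3, -4); a normal to P_1 is JF × JN = (0, 72, -54).
Using J: P_1 has equation 72y - 54z = 18.
sin θ = |n·v| / (|n||v|) = |-72| / (√8100 · √36) = 0.13333.
θ ≈ 7.66°.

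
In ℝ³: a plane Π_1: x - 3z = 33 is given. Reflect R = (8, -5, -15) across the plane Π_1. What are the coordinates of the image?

(4, -5, -3)

λ = (n·R − d)/|n|² = (53 − 33)/10 = 2.
Reflection = R − 2λn = (8, -5, -15) − 4·(1, 0, -3) = (4, -5, -3).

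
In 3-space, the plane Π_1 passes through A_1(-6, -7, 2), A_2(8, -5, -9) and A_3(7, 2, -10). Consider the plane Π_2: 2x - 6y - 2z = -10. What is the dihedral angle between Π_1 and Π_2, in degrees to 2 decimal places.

76.32

A_1A_2 = (14, 2, -11), A_1A_3 = (13, 9, -12); a normal to Π_1 is A_1A_2 × A_1A_3 = (75, 25, 100).
Using A_1: Π_1 has equation 75x + 25y + 100z = -425.
cos θ = |n₁·n₂| / (|n₁||n₂|) = |-200| / (√16250 · √44).
θ = arccos(0.23652) ≈ 76.32°.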